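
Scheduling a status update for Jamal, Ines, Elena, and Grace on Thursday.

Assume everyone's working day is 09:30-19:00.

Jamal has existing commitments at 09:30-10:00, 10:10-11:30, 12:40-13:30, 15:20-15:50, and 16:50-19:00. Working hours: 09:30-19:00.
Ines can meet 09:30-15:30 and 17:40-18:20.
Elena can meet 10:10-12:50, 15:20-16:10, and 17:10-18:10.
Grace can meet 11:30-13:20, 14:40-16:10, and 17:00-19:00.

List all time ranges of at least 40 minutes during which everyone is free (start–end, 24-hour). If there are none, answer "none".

11:30–12:40

Jamal free within 09:30–19:00: 10:00–10:10, 11:30–12:40, 13:30–15:20, 15:50–16:50.
Jamal ∩ Ines: 10:00–10:10, 11:30–12:40, 13:30–15:20.
Jamal ∩ Ines ∩ Elena: 11:30–12:40.
Jamal ∩ Ines ∩ Elena ∩ Grace: 11:30–12:40.
Windows ≥ 40 min: 11:30–12:40.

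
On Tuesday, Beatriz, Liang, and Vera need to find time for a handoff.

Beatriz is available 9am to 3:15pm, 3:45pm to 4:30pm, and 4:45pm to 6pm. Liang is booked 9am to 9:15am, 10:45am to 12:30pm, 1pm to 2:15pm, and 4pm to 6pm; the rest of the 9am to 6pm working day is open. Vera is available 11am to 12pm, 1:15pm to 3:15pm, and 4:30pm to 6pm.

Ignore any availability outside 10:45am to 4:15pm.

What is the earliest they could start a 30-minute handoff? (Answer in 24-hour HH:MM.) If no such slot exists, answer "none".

Liang free within 09:00–18:00: 09:15–10:45, 12:30–13:00, 14:15–16:00.
Beatriz ∩ Liang: 09:15–10:45, 12:30–13:00, 14:15–15:15, 15:45–16:00.
Beatriz ∩ Liang ∩ Vera: 14:15–15:15.
Restricted to 10:45–16:15: 14:15–15:15.
Windows ≥ 30 min: 14:15–15:15.
Earliest such window starts at 14:15.

14:15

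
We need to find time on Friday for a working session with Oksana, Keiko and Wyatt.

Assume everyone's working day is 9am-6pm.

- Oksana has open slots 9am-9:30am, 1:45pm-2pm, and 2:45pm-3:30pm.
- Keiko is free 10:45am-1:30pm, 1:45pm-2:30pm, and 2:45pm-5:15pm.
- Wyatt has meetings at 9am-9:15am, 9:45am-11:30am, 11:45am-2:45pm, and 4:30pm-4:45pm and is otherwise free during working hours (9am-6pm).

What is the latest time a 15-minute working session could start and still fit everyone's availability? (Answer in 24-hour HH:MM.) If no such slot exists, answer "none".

15:15

Wyatt free within 09:00–18:00: 09:15–09:45, 11:30–11:45, 14:45–16:30, 16:45–18:00.
Oksana ∩ Keiko: 13:45–14:00, 14:45–15:30.
Oksana ∩ Keiko ∩ Wyatt: 14:45–15:30.
Windows ≥ 15 min: 14:45–15:30.
Latest start in the last window 14:45–15:30 is 15:30 − 15 min = 15:15.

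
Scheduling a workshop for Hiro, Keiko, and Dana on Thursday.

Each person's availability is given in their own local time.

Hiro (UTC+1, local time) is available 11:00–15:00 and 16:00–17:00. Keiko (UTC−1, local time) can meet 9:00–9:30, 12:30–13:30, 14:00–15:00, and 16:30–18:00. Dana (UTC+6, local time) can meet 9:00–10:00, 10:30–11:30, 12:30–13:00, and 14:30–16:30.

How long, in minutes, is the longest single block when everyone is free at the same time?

Hiro → UTC: 10:00–14:00, 15:00–16:00.
Keiko → UTC: 10:00–10:30, 13:30–14:30, 15:00–16:00, 17:30–19:00.
Dana → UTC: 03:00–04:00, 04:30–05:30, 06:30–07:00, 08:30–10:30.
Hiro ∩ Keiko: 10:00–10:30, 13:30–14:00, 15:00–16:00.
Hiro ∩ Keiko ∩ Dana: 10:00–10:30.
Single common window of 30 minutes.

30 minutes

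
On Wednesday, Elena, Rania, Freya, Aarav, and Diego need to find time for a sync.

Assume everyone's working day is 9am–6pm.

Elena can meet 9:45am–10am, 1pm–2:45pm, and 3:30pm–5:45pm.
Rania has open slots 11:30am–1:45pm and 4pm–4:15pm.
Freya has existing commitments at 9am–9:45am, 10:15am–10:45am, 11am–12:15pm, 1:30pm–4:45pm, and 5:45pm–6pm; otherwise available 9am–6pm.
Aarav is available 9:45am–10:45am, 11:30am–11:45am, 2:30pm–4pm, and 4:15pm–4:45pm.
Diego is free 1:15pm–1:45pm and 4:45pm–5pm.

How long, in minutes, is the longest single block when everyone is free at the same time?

0 minutes

Freya free within 09:00–18:00: 09:45–10:15, 10:45–11:00, 12:15–13:30, 16:45–17:45.
Elena ∩ Rania: 13:00–13:45, 16:00–16:15.
Elena ∩ Rania ∩ Freya: 13:00–13:30.
Elena ∩ Rania ∩ Freya ∩ Aarav: (none).
Elena ∩ Rania ∩ Freya ∩ Aarav ∩ Diego: (none).
No common window.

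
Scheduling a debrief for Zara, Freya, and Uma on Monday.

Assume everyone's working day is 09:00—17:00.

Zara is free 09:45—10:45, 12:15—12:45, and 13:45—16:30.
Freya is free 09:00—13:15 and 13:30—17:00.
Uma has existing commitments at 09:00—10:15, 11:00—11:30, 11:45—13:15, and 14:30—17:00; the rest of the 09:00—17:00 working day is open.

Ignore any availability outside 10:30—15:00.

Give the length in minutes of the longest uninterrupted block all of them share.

Uma free within 09:00–17:00: 10:15–11:00, 11:30–11:45, 13:15–14:30.
Zara ∩ Freya: 09:45–10:45, 12:15–12:45, 13:45–16:30.
Zara ∩ Freya ∩ Uma: 10:15–10:45, 13:45–14:30.
Restricted to 10:30–15:00: 10:30–10:45, 13:45–14:30.
Common window lengths: 15, 45 min; longest is 45.

45 minutes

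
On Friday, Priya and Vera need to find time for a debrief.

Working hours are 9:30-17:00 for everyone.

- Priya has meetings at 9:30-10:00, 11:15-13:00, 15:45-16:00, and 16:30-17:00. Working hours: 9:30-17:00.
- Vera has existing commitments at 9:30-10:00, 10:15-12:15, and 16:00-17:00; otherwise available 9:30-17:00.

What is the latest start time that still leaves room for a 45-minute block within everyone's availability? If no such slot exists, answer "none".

15:00

Priya free within 09:30–17:00: 10:00–11:15, 13:00–15:45, 16:00–16:30.
Vera free within 09:30–17:00: 10:00–10:15, 12:15–16:00.
Priya ∩ Vera: 10:00–10:15, 13:00–15:45.
Windows ≥ 45 min: 13:00–15:45.
Latest start in the last window 13:00–15:45 is 15:45 − 45 min = 15:00.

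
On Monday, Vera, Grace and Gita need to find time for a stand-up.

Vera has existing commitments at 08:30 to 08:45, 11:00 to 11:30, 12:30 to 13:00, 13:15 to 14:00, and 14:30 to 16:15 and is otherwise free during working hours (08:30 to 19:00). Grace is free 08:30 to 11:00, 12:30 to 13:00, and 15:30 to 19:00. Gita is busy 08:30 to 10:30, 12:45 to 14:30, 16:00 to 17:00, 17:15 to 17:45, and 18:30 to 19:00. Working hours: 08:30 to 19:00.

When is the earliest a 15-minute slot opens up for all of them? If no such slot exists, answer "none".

10:30

Vera free within 08:30–19:00: 08:45–11:00, 11:30–12:30, 13:00–13:15, 14:00–14:30, 16:15–19:00.
Gita free within 08:30–19:00: 10:30–12:45, 14:30–16:00, 17:00–17:15, 17:45–18:30.
Vera ∩ Grace: 08:45–11:00, 16:15–19:00.
Vera ∩ Grace ∩ Gita: 10:30–11:00, 17:00–17:15, 17:45–18:30.
Windows ≥ 15 min: 10:30–11:00, 17:00–17:15, 17:45–18:30.
Earliest such window starts at 10:30.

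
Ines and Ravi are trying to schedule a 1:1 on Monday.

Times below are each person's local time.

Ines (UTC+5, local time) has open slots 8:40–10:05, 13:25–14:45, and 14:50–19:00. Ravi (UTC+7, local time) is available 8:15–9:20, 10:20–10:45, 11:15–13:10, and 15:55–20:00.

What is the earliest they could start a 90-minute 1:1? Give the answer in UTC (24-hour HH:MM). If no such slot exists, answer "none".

09:50

Ines → UTC: 03:40–05:05, 08:25–09:45, 09:50–14:00.
Ravi → UTC: 01:15–02:20, 03:20–03:45, 04:15–06:10, 08:55–13:00.
Ines ∩ Ravi: 03:40–03:45, 04:15–05:05, 08:55–09:45, 09:50–13:00.
Windows ≥ 90 min: 09:50–13:00.
Earliest such window starts at 09:50.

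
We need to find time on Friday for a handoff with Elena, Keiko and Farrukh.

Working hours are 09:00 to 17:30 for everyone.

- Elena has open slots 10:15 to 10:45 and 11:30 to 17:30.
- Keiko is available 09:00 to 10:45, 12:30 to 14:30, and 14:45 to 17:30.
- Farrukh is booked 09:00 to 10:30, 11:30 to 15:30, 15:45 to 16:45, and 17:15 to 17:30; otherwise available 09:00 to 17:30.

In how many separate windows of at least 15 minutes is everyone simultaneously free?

Farrukh free within 09:00–17:30: 10:30–11:30, 15:30–15:45, 16:45–17:15.
Elena ∩ Keiko: 10:15–10:45, 12:30–14:30, 14:45–17:30.
Elena ∩ Keiko ∩ Farrukh: 10:30–10:45, 15:30–15:45, 16:45–17:15.
Windows ≥ 15 min: 10:30–10:45, 15:30–15:45, 16:45–17:15.
That's 3 windows.

3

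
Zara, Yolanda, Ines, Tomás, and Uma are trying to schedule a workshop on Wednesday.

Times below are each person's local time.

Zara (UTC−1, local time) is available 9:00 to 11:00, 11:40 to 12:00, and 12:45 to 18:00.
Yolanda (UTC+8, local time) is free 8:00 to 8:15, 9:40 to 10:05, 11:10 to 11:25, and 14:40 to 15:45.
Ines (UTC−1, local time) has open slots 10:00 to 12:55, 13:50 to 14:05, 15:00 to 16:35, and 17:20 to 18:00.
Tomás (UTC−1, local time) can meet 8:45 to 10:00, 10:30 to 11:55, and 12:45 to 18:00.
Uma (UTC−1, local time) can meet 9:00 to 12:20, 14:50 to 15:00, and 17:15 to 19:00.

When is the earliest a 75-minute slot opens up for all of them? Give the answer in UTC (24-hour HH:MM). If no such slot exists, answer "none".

none

Zara → UTC: 10:00–12:00, 12:40–13:00, 13:45–19:00.
Yolanda → UTC: 00:00–00:15, 01:40–02:05, 03:10–03:25, 06:40–07:45.
Ines → UTC: 11:00–13:55, 14:50–15:05, 16:00–17:35, 18:20–19:00.
Tomás → UTC: 09:45–11:00, 11:30–12:55, 13:45–19:00.
Uma → UTC: 10:00–13:20, 15:50–16:00, 18:15–20:00.
Zara ∩ Yolanda: (none).
Zara ∩ Yolanda ∩ Ines: (none).
Zara ∩ Yolanda ∩ Ines ∩ Tomás: (none).
Zara ∩ Yolanda ∩ Ines ∩ Tomás ∩ Uma: (none).
Windows ≥ 75 min: (none).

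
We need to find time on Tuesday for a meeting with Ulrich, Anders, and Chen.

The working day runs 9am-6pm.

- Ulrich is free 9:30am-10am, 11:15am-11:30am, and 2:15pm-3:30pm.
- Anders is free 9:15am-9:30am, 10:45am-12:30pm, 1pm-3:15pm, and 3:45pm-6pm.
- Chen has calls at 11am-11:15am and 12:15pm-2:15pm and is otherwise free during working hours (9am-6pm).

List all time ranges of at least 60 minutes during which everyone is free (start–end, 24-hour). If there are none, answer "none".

14:15–15:15

Chen free within 09:00–18:00: 09:00–11:00, 11:15–12:15, 14:15–18:00.
Ulrich ∩ Anders: 11:15–11:30, 14:15–15:15.
Ulrich ∩ Anders ∩ Chen: 11:15–11:30, 14:15–15:15.
Windows ≥ 60 min: 14:15–15:15.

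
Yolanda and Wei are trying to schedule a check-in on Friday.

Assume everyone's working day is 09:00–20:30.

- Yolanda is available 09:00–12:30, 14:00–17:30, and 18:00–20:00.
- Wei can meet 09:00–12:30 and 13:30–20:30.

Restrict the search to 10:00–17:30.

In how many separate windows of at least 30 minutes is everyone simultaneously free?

2

Yolanda ∩ Wei: 09:00–12:30, 14:00–17:30, 18:00–20:00.
Restricted to 10:00–17:30: 10:00–12:30, 14:00–17:30.
Windows ≥ 30 min: 10:00–12:30, 14:00–17:30.
That's 2 windows.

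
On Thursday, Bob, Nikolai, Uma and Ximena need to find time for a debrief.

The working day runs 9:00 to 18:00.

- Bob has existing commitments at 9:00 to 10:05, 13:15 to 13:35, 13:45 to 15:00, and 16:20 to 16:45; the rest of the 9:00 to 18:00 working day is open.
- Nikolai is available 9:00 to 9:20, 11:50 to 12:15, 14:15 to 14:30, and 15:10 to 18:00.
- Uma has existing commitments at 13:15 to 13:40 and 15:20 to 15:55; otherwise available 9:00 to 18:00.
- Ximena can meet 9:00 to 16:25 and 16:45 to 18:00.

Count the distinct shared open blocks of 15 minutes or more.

3

Bob free within 09:00–18:00: 10:05–13:15, 13:35–13:45, 15:00–16:20, 16:45–18:00.
Uma free within 09:00–18:00: 09:00–13:15, 13:40–15:20, 15:55–18:00.
Bob ∩ Nikolai: 11:50–12:15, 15:10–16:20, 16:45–18:00.
Bob ∩ Nikolai ∩ Uma: 11:50–12:15, 15:10–15:20, 15:55–16:20, 16:45–18:00.
Bob ∩ Nikolai ∩ Uma ∩ Ximena: 11:50–12:15, 15:10–15:20, 15:55–16:20, 16:45–18:00.
Windows ≥ 15 min: 11:50–12:15, 15:55–16:20, 16:45–18:00.
That's 3 windows.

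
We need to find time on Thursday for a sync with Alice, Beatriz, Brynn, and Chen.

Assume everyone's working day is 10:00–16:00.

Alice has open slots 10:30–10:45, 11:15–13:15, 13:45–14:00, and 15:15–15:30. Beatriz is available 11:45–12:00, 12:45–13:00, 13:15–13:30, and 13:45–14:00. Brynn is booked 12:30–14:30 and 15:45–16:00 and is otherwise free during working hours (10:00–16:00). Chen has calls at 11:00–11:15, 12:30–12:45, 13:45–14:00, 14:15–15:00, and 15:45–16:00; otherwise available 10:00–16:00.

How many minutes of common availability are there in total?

15 minutes

Brynn free within 10:00–16:00: 10:00–12:30, 14:30–15:45.
Chen free within 10:00–16:00: 10:00–11:00, 11:15–12:30, 12:45–13:45, 14:00–14:15, 15:00–15:45.
Alice ∩ Beatriz: 11:45–12:00, 12:45–13:00, 13:45–14:00.
Alice ∩ Beatriz ∩ Brynn: 11:45–12:00.
Alice ∩ Beatriz ∩ Brynn ∩ Chen: 11:45–12:00.
Total common minutes: 15.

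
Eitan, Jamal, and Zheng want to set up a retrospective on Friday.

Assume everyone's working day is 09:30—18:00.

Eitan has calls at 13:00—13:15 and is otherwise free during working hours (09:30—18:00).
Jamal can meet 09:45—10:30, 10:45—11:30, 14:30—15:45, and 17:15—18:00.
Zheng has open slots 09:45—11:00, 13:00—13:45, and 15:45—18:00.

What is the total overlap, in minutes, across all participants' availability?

Eitan free within 09:30–18:00: 09:30–13:00, 13:15–18:00.
Eitan ∩ Jamal: 09:45–10:30, 10:45–11:30, 14:30–15:45, 17:15–18:00.
Eitan ∩ Jamal ∩ Zheng: 09:45–10:30, 10:45–11:00, 17:15–18:00.
Total common minutes: 45 + 15 + 45 = 105.

105 minutes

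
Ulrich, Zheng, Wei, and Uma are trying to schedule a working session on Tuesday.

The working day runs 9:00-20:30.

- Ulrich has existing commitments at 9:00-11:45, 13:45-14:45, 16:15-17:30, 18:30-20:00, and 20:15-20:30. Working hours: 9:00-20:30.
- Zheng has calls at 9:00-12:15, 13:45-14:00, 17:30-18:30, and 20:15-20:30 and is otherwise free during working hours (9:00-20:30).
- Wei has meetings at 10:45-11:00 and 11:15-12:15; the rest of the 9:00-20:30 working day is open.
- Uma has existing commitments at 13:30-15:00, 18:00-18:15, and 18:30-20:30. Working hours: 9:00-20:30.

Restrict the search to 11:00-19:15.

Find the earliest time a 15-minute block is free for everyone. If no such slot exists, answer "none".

Ulrich free within 09:00–20:30: 11:45–13:45, 14:45–16:15, 17:30–18:30, 20:00–20:15.
Zheng free within 09:00–20:30: 12:15–13:45, 14:00–17:30, 18:30–20:15.
Wei free within 09:00–20:30: 09:00–10:45, 11:00–11:15, 12:15–20:30.
Uma free within 09:00–20:30: 09:00–13:30, 15:00–18:00, 18:15–18:30.
Ulrich ∩ Zheng: 12:15–13:45, 14:45–16:15, 20:00–20:15.
Ulrich ∩ Zheng ∩ Wei: 12:15–13:45, 14:45–16:15, 20:00–20:15.
Ulrich ∩ Zheng ∩ Wei ∩ Uma: 12:15–13:30, 15:00–16:15.
Restricted to 11:00–19:15: 12:15–13:30, 15:00–16:15.
Windows ≥ 15 min: 12:15–13:30, 15:00–16:15.
Earliest such window starts at 12:15.

12:15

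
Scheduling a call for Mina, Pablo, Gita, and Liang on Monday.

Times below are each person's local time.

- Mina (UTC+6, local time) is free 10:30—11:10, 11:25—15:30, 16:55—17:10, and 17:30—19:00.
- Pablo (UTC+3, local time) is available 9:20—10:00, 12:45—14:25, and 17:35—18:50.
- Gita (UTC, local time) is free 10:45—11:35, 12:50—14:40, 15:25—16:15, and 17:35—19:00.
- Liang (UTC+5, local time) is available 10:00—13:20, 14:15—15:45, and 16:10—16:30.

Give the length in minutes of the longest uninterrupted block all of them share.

0 minutes

Mina → UTC: 04:30–05:10, 05:25–09:30, 10:55–11:10, 11:30–13:00.
Pablo → UTC: 06:20–07:00, 09:45–11:25, 14:35–15:50.
Gita → UTC: 10:45–11:35, 12:50–14:40, 15:25–16:15, 17:35–19:00.
Liang → UTC: 05:00–08:20, 09:15–10:45, 11:10–11:30.
Mina ∩ Pablo: 06:20–07:00, 10:55–11:10.
Mina ∩ Pablo ∩ Gita: 10:55–11:10.
Mina ∩ Pablo ∩ Gita ∩ Liang: (none).
No common window.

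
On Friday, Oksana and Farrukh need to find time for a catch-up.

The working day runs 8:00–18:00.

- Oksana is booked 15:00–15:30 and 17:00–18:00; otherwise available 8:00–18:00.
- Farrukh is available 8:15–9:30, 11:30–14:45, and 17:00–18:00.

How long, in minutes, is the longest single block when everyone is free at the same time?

195 minutes

Oksana free within 08:00–18:00: 08:00–15:00, 15:30–17:00.
Oksana ∩ Farrukh: 08:15–09:30, 11:30–14:45.
Common window lengths: 75, 195 min; longest is 195.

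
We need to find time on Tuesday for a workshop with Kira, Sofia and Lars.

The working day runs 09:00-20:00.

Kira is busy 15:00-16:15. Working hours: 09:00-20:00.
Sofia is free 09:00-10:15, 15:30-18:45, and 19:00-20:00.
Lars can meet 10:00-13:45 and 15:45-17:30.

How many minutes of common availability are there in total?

Kira free within 09:00–20:00: 09:00–15:00, 16:15–20:00.
Kira ∩ Sofia: 09:00–10:15, 16:15–18:45, 19:00–20:00.
Kira ∩ Sofia ∩ Lars: 10:00–10:15, 16:15–17:30.
Total common minutes: 15 + 75 = 90.

90 minutes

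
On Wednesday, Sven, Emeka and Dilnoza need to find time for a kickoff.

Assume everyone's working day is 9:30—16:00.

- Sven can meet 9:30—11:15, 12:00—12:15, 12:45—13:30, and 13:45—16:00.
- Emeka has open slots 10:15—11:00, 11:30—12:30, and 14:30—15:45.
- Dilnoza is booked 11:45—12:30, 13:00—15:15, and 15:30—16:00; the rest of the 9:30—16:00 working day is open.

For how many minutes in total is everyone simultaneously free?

60 minutes

Dilnoza free within 09:30–16:00: 09:30–11:45, 12:30–13:00, 15:15–15:30.
Sven ∩ Emeka: 10:15–11:00, 12:00–12:15, 14:30–15:45.
Sven ∩ Emeka ∩ Dilnoza: 10:15–11:00, 15:15–15:30.
Total common minutes: 45 + 15 = 60.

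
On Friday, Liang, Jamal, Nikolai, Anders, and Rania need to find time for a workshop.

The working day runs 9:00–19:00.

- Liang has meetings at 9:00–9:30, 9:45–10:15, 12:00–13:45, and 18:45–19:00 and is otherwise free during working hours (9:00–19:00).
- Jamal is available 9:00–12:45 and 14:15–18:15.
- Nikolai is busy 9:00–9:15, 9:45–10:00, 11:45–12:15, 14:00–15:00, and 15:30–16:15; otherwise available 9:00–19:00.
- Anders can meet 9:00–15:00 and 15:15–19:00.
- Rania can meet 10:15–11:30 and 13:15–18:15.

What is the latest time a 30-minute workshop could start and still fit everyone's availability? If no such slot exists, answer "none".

17:45

Liang free within 09:00–19:00: 09:30–09:45, 10:15–12:00, 13:45–18:45.
Nikolai free within 09:00–19:00: 09:15–09:45, 10:00–11:45, 12:15–14:00, 15:00–15:30, 16:15–19:00.
Liang ∩ Jamal: 09:30–09:45, 10:15–12:00, 14:15–18:15.
Liang ∩ Jamal ∩ Nikolai: 09:30–09:45, 10:15–11:45, 15:00–15:30, 16:15–18:15.
Liang ∩ Jamal ∩ Nikolai ∩ Anders: 09:30–09:45, 10:15–11:45, 15:15–15:30, 16:15–18:15.
Liang ∩ Jamal ∩ Nikolai ∩ Anders ∩ Rania: 10:15–11:30, 15:15–15:30, 16:15–18:15.
Windows ≥ 30 min: 10:15–11:30, 16:15–18:15.
Latest start in the last window 16:15–18:15 is 18:15 − 30 min = 17:45.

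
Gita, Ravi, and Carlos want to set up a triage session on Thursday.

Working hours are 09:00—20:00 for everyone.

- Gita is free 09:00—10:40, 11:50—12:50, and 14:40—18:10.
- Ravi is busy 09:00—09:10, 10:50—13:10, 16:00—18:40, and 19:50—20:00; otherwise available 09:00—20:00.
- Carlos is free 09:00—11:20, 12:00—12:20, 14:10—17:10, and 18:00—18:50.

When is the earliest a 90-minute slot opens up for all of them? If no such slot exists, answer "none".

Ravi free within 09:00–20:00: 09:10–10:50, 13:10–16:00, 18:40–19:50.
Gita ∩ Ravi: 09:10–10:40, 14:40–16:00.
Gita ∩ Ravi ∩ Carlos: 09:10–10:40, 14:40–16:00.
Windows ≥ 90 min: 09:10–10:40.
Earliest such window starts at 09:10.

09:10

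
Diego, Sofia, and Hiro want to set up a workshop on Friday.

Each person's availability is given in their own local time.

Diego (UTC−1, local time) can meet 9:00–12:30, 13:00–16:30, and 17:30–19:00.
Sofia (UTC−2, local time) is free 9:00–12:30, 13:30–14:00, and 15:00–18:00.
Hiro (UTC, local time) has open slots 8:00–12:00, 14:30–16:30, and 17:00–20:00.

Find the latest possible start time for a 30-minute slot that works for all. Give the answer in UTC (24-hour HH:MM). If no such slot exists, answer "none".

Diego → UTC: 10:00–13:30, 14:00–17:30, 18:30–20:00.
Sofia → UTC: 11:00–14:30, 15:30–16:00, 17:00–20:00.
Hiro → UTC: 08:00–12:00, 14:30–16:30, 17:00–20:00.
Diego ∩ Sofia: 11:00–13:30, 14:00–14:30, 15:30–16:00, 17:00–17:30, 18:30–20:00.
Diego ∩ Sofia ∩ Hiro: 11:00–12:00, 15:30–16:00, 17:00–17:30, 18:30–20:00.
Windows ≥ 30 min: 11:00–12:00, 15:30–16:00, 17:00–17:30, 18:30–20:00.
Latest start in the last window 18:30–20:00 is 20:00 − 30 min = 19:30.

19:30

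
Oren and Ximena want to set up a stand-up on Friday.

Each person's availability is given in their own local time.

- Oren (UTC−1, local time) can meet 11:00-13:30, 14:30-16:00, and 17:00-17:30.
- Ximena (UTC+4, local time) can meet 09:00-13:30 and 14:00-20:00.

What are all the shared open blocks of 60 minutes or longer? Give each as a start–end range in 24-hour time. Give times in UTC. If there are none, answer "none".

Oren → UTC: 12:00–14:30, 15:30–17:00, 18:00–18:30.
Ximena → UTC: 05:00–09:30, 10:00–16:00.
Oren ∩ Ximena: 12:00–14:30, 15:30–16:00.
Windows ≥ 60 min: 12:00–14:30.

12:00–14:30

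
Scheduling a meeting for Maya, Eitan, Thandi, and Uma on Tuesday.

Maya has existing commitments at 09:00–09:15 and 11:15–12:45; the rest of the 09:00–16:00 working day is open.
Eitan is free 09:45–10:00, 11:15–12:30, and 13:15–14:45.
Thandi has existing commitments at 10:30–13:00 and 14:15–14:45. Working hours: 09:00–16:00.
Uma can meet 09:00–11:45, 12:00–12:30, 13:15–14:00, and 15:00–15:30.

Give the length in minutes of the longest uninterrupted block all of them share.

Maya free within 09:00–16:00: 09:15–11:15, 12:45–16:00.
Thandi free within 09:00–16:00: 09:00–10:30, 13:00–14:15, 14:45–16:00.
Maya ∩ Eitan: 09:45–10:00, 13:15–14:45.
Maya ∩ Eitan ∩ Thandi: 09:45–10:00, 13:15–14:15.
Maya ∩ Eitan ∩ Thandi ∩ Uma: 09:45–10:00, 13:15–14:00.
Common window lengths: 15, 45 min; longest is 45.

45 minutes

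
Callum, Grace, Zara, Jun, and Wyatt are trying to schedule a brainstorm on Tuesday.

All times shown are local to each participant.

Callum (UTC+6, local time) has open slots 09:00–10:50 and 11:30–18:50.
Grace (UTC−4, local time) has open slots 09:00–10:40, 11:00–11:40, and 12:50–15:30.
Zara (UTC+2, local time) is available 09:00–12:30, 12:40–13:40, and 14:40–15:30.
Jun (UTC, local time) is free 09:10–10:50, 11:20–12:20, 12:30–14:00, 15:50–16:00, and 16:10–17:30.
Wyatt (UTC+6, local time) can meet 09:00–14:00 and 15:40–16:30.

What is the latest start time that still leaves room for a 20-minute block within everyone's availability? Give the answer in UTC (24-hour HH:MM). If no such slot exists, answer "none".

Callum → UTC: 03:00–04:50, 05:30–12:50.
Grace → UTC: 13:00–14:40, 15:00–15:40, 16:50–19:30.
Zara → UTC: 07:00–10:30, 10:40–11:40, 12:40–13:30.
Jun → UTC: 09:10–10:50, 11:20–12:20, 12:30–14:00, 15:50–16:00, 16:10–17:30.
Wyatt → UTC: 03:00–08:00, 09:40–10:30.
Callum ∩ Grace: (none).
Callum ∩ Grace ∩ Zara: (none).
Callum ∩ Grace ∩ Zara ∩ Jun: (none).
Callum ∩ Grace ∩ Zara ∩ Jun ∩ Wyatt: (none).
Windows ≥ 20 min: (none).

none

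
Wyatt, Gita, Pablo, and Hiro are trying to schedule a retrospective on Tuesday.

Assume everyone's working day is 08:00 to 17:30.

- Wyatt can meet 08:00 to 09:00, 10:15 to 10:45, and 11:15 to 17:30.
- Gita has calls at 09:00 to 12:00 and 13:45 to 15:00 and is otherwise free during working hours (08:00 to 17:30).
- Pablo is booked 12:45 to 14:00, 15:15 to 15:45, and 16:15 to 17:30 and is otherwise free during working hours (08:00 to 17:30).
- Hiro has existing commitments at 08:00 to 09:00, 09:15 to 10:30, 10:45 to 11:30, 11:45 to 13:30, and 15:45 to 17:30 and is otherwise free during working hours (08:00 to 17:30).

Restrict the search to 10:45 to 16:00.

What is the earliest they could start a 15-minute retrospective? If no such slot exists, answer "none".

15:00

Gita free within 08:00–17:30: 08:00–09:00, 12:00–13:45, 15:00–17:30.
Pablo free within 08:00–17:30: 08:00–12:45, 14:00–15:15, 15:45–16:15.
Hiro free within 08:00–17:30: 09:00–09:15, 10:30–10:45, 11:30–11:45, 13:30–15:45.
Wyatt ∩ Gita: 08:00–09:00, 12:00–13:45, 15:00–17:30.
Wyatt ∩ Gita ∩ Pablo: 08:00–09:00, 12:00–12:45, 15:00–15:15, 15:45–16:15.
Wyatt ∩ Gita ∩ Pablo ∩ Hiro: 15:00–15:15.
Restricted to 10:45–16:00: 15:00–15:15.
Windows ≥ 15 min: 15:00–15:15.
Earliest such window starts at 15:00.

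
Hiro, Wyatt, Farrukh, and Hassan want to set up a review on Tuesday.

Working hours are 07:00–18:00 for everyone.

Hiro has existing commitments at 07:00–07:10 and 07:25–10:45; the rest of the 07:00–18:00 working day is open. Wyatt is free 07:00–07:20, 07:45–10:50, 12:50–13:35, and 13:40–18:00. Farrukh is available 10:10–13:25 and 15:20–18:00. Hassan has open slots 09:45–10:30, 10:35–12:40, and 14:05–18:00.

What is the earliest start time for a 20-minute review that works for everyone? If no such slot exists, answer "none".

Hiro free within 07:00–18:00: 07:10–07:25, 10:45–18:00.
Hiro ∩ Wyatt: 07:10–07:20, 10:45–10:50, 12:50–13:35, 13:40–18:00.
Hiro ∩ Wyatt ∩ Farrukh: 10:45–10:50, 12:50–13:25, 15:20–18:00.
Hiro ∩ Wyatt ∩ Farrukh ∩ Hassan: 10:45–10:50, 15:20–18:00.
Windows ≥ 20 min: 15:20–18:00.
Earliest such window starts at 15:20.

15:20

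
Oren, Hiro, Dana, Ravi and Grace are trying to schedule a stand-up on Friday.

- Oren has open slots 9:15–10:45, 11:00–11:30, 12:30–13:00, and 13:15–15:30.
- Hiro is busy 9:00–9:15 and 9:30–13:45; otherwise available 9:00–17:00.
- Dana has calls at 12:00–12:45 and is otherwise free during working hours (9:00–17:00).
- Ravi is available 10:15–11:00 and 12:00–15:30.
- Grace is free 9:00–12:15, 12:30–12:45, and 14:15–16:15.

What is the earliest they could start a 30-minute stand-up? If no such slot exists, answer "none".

Hiro free within 09:00–17:00: 09:15–09:30, 13:45–17:00.
Dana free within 09:00–17:00: 09:00–12:00, 12:45–17:00.
Oren ∩ Hiro: 09:15–09:30, 13:45–15:30.
Oren ∩ Hiro ∩ Dana: 09:15–09:30, 13:45–15:30.
Oren ∩ Hiro ∩ Dana ∩ Ravi: 13:45–15:30.
Oren ∩ Hiro ∩ Dana ∩ Ravi ∩ Grace: 14:15–15:30.
Windows ≥ 30 min: 14:15–15:30.
Earliest such window starts at 14:15.

14:15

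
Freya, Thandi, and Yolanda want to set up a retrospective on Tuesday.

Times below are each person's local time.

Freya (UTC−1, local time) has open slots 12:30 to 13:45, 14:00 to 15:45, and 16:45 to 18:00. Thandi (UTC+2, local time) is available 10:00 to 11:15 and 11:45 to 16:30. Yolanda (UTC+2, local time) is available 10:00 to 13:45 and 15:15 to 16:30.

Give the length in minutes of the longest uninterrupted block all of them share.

60 minutes

Freya → UTC: 13:30–14:45, 15:00–16:45, 17:45–19:00.
Thandi → UTC: 08:00–09:15, 09:45–14:30.
Yolanda → UTC: 08:00–11:45, 13:15–14:30.
Freya ∩ Thandi: 13:30–14:30.
Freya ∩ Thandi ∩ Yolanda: 13:30–14:30.
Single common window of 60 minutes.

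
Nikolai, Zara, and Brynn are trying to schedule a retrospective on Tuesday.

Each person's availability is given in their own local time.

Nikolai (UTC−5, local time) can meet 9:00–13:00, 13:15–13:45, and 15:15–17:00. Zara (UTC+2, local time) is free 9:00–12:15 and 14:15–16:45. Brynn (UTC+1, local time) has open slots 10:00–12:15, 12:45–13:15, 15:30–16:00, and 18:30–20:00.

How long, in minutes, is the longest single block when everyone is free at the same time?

Nikolai → UTC: 14:00–18:00, 18:15–18:45, 20:15–22:00.
Zara → UTC: 07:00–10:15, 12:15–14:45.
Brynn → UTC: 09:00–11:15, 11:45–12:15, 14:30–15:00, 17:30–19:00.
Nikolai ∩ Zara: 14:00–14:45.
Nikolai ∩ Zara ∩ Brynn: 14:30–14:45.
Single common window of 15 minutes.

15 minutes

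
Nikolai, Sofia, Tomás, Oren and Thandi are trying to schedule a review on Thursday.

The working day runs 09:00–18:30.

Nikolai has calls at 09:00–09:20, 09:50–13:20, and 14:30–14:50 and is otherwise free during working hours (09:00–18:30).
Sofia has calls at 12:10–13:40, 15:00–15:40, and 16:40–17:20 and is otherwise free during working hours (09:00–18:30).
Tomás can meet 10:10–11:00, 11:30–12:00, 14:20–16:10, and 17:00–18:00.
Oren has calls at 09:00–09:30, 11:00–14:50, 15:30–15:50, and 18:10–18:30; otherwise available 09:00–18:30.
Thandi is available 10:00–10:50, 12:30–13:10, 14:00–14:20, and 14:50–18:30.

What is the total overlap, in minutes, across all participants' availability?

Nikolai free within 09:00–18:30: 09:20–09:50, 13:20–14:30, 14:50–18:30.
Sofia free within 09:00–18:30: 09:00–12:10, 13:40–15:00, 15:40–16:40, 17:20–18:30.
Oren free within 09:00–18:30: 09:30–11:00, 14:50–15:30, 15:50–18:10.
Nikolai ∩ Sofia: 09:20–09:50, 13:40–14:30, 14:50–15:00, 15:40–16:40, 17:20–18:30.
Nikolai ∩ Sofia ∩ Tomás: 14:20–14:30, 14:50–15:00, 15:40–16:10, 17:20–18:00.
Nikolai ∩ Sofia ∩ Tomás ∩ Oren: 14:50–15:00, 15:50–16:10, 17:20–18:00.
Nikolai ∩ Sofia ∩ Tomás ∩ Oren ∩ Thandi: 14:50–15:00, 15:50–16:10, 17:20–18:00.
Total common minutes: 10 + 20 + 40 = 70.

70 minutes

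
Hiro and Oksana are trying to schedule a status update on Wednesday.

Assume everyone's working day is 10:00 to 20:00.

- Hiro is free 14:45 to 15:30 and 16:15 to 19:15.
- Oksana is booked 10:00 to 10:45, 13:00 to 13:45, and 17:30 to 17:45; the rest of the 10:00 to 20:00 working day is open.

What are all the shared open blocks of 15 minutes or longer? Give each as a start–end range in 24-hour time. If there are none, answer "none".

Oksana free within 10:00–20:00: 10:45–13:00, 13:45–17:30, 17:45–20:00.
Hiro ∩ Oksana: 14:45–15:30, 16:15–17:30, 17:45–19:15.
Windows ≥ 15 min: 14:45–15:30, 16:15–17:30, 17:45–19:15.

14:45–15:30, 16:15–17:30, 17:45–19:15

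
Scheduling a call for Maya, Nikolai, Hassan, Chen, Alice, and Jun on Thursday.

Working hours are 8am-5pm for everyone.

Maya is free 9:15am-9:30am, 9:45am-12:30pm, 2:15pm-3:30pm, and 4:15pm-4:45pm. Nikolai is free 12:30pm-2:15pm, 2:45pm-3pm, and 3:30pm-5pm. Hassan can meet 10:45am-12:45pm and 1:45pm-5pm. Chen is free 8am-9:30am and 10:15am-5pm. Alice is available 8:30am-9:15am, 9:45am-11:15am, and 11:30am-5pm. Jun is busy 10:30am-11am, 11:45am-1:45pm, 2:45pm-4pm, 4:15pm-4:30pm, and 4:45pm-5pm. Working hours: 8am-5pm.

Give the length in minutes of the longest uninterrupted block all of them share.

15 minutes

Jun free within 08:00–17:00: 08:00–10:30, 11:00–11:45, 13:45–14:45, 16:00–16:15, 16:30–16:45.
Maya ∩ Nikolai: 14:45–15:00, 16:15–16:45.
Maya ∩ Nikolai ∩ Hassan: 14:45–15:00, 16:15–16:45.
Maya ∩ Nikolai ∩ Hassan ∩ Chen: 14:45–15:00, 16:15–16:45.
Maya ∩ Nikolai ∩ Hassan ∩ Chen ∩ Alice: 14:45–15:00, 16:15–16:45.
Maya ∩ Nikolai ∩ Hassan ∩ Chen ∩ Alice ∩ Jun: 16:30–16:45.
Single common window of 15 minutes.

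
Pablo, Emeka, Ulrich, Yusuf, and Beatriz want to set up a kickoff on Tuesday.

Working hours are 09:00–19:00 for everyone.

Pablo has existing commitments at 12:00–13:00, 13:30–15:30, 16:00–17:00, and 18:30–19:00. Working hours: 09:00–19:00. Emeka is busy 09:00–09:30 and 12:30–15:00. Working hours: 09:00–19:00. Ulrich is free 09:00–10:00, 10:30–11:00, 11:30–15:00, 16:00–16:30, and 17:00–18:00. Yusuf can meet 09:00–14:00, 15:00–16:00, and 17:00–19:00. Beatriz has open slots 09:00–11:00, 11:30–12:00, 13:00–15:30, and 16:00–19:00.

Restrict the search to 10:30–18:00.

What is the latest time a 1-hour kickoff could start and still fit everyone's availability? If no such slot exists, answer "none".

17:00

Pablo free within 09:00–19:00: 09:00–12:00, 13:00–13:30, 15:30–16:00, 17:00–18:30.
Emeka free within 09:00–19:00: 09:30–12:30, 15:00–19:00.
Pablo ∩ Emeka: 09:30–12:00, 15:30–16:00, 17:00–18:30.
Pablo ∩ Emeka ∩ Ulrich: 09:30–10:00, 10:30–11:00, 11:30–12:00, 17:00–18:00.
Pablo ∩ Emeka ∩ Ulrich ∩ Yusuf: 09:30–10:00, 10:30–11:00, 11:30–12:00, 17:00–18:00.
Pablo ∩ Emeka ∩ Ulrich ∩ Yusuf ∩ Beatriz: 09:30–10:00, 10:30–11:00, 11:30–12:00, 17:00–18:00.
Restricted to 10:30–18:00: 10:30–11:00, 11:30–12:00, 17:00–18:00.
Windows ≥ 60 min: 17:00–18:00.
Latest start in the last window 17:00–18:00 is 18:00 − 60 min = 17:00.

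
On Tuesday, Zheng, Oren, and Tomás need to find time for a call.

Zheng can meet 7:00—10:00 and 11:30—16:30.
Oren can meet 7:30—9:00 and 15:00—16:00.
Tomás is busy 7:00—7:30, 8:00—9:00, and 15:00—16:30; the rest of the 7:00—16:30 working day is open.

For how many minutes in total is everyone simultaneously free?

30 minutes

Tomás free within 07:00–16:30: 07:30–08:00, 09:00–15:00.
Zheng ∩ Oren: 07:30–09:00, 15:00–16:00.
Zheng ∩ Oren ∩ Tomás: 07:30–08:00.
Total common minutes: 30.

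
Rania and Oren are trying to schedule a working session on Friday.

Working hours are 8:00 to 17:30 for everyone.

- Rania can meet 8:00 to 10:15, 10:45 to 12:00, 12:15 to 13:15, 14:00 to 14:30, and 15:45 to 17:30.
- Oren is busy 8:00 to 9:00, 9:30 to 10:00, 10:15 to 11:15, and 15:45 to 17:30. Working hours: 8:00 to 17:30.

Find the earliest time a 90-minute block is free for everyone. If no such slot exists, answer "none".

Oren free within 08:00–17:30: 09:00–09:30, 10:00–10:15, 11:15–15:45.
Rania ∩ Oren: 09:00–09:30, 10:00–10:15, 11:15–12:00, 12:15–13:15, 14:00–14:30.
Windows ≥ 90 min: (none).

none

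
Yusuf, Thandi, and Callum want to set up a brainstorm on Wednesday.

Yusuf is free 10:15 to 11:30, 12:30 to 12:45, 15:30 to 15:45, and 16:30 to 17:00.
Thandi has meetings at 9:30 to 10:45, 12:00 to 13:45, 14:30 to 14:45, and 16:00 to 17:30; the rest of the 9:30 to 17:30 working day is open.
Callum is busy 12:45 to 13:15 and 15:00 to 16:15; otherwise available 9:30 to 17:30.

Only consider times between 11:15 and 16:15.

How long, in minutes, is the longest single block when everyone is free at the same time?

15 minutes

Thandi free within 09:30–17:30: 10:45–12:00, 13:45–14:30, 14:45–16:00.
Callum free within 09:30–17:30: 09:30–12:45, 13:15–15:00, 16:15–17:30.
Yusuf ∩ Thandi: 10:45–11:30, 15:30–15:45.
Yusuf ∩ Thandi ∩ Callum: 10:45–11:30.
Restricted to 11:15–16:15: 11:15–11:30.
Single common window of 15 minutes.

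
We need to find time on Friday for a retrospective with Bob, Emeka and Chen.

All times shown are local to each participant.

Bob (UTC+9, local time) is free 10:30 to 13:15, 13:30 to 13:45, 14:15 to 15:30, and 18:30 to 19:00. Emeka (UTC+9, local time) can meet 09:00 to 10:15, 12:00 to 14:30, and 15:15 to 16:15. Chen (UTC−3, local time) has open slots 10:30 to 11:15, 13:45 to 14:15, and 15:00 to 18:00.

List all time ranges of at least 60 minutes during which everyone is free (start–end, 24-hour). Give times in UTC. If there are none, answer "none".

none

Bob → UTC: 01:30–04:15, 04:30–04:45, 05:15–06:30, 09:30–10:00.
Emeka → UTC: 00:00–01:15, 03:00–05:30, 06:15–07:15.
Chen → UTC: 13:30–14:15, 16:45–17:15, 18:00–21:00.
Bob ∩ Emeka: 03:00–04:15, 04:30–04:45, 05:15–05:30, 06:15–06:30.
Bob ∩ Emeka ∩ Chen: (none).
Windows ≥ 60 min: (none).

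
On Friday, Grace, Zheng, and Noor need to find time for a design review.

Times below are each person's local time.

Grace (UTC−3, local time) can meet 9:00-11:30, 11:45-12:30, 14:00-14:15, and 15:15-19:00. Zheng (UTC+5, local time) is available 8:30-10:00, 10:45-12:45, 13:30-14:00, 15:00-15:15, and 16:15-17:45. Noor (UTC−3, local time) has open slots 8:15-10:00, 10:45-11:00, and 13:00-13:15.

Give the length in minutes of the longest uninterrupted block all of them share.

Grace → UTC: 12:00–14:30, 14:45–15:30, 17:00–17:15, 18:15–22:00.
Zheng → UTC: 03:30–05:00, 05:45–07:45, 08:30–09:00, 10:00–10:15, 11:15–12:45.
Noor → UTC: 11:15–13:00, 13:45–14:00, 16:00–16:15.
Grace ∩ Zheng: 12:00–12:45.
Grace ∩ Zheng ∩ Noor: 12:00–12:45.
Single common window of 45 minutes.

45 minutes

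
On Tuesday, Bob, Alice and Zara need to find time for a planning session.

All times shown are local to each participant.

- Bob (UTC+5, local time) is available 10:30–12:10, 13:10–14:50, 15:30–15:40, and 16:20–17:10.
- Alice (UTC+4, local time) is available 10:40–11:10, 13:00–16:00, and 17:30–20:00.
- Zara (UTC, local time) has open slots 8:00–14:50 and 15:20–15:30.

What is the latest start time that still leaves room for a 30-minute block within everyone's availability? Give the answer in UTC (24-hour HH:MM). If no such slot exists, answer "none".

11:30

Bob → UTC: 05:30–07:10, 08:10–09:50, 10:30–10:40, 11:20–12:10.
Alice → UTC: 06:40–07:10, 09:00–12:00, 13:30–16:00.
Zara → UTC: 08:00–14:50, 15:20–15:30.
Bob ∩ Alice: 06:40–07:10, 09:00–09:50, 10:30–10:40, 11:20–12:00.
Bob ∩ Alice ∩ Zara: 09:00–09:50, 10:30–10:40, 11:20–12:00.
Windows ≥ 30 min: 09:00–09:50, 11:20–12:00.
Latest start in the last window 11:20–12:00 is 12:00 − 30 min = 11:30.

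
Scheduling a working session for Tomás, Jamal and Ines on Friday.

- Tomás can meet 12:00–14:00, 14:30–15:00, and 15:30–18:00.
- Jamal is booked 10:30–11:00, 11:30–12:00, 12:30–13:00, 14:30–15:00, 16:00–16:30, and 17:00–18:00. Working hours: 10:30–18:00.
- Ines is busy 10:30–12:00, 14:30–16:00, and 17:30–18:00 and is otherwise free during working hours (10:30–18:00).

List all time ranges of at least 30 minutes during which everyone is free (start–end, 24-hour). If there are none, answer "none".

Jamal free within 10:30–18:00: 11:00–11:30, 12:00–12:30, 13:00–14:30, 15:00–16:00, 16:30–17:00.
Ines free within 10:30–18:00: 12:00–14:30, 16:00–17:30.
Tomás ∩ Jamal: 12:00–12:30, 13:00–14:00, 15:30–16:00, 16:30–17:00.
Tomás ∩ Jamal ∩ Ines: 12:00–12:30, 13:00–14:00, 16:30–17:00.
Windows ≥ 30 min: 12:00–12:30, 13:00–14:00, 16:30–17:00.

12:00–12:30, 13:00–14:00, 16:30–17:00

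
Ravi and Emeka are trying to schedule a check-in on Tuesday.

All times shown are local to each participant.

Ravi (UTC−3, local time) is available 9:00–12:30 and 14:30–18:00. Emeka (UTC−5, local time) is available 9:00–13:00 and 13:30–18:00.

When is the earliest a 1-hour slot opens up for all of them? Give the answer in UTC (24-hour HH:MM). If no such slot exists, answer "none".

14:00

Ravi → UTC: 12:00–15:30, 17:30–21:00.
Emeka → UTC: 14:00–18:00, 18:30–23:00.
Ravi ∩ Emeka: 14:00–15:30, 17:30–18:00, 18:30–21:00.
Windows ≥ 60 min: 14:00–15:30, 18:30–21:00.
Earliest such window starts at 14:00.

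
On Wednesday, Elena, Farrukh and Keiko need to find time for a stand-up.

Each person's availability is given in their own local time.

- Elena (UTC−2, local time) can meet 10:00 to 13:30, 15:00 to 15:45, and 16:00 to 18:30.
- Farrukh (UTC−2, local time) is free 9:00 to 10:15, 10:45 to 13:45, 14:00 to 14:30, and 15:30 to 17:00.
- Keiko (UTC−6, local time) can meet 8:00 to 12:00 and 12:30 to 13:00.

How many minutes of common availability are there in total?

135 minutes

Elena → UTC: 12:00–15:30, 17:00–17:45, 18:00–20:30.
Farrukh → UTC: 11:00–12:15, 12:45–15:45, 16:00–16:30, 17:30–19:00.
Keiko → UTC: 14:00–18:00, 18:30–19:00.
Elena ∩ Farrukh: 12:00–12:15, 12:45–15:30, 17:30–17:45, 18:00–19:00.
Elena ∩ Farrukh ∩ Keiko: 14:00–15:30, 17:30–17:45, 18:30–19:00.
Total common minutes: 90 + 15 + 30 = 135.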